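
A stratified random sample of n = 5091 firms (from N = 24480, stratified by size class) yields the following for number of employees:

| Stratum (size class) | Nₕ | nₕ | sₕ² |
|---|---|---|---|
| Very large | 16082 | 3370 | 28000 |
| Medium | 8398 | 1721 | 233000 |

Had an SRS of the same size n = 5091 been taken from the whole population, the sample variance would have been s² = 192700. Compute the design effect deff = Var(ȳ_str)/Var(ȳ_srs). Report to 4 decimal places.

Var(ȳ_str) = Σ Wₕ²(1−fₕ)sₕ²/nₕ with Wₕ = Nₕ/24480:
  Very large: (16082/24480)²·(1−3370/16082)·28000/3370 = 2.8343876
  Medium: (8398/24480)²·(1−1721/8398)·233000/1721 = 12.668041
  → Var(ȳ_str) = 15.502429.
Var(ȳ_srs) = (1 − 5091/24480)·192700/5091 = 29.979378.
deff = 15.502429 / 29.979378 = 0.5171.

0.5171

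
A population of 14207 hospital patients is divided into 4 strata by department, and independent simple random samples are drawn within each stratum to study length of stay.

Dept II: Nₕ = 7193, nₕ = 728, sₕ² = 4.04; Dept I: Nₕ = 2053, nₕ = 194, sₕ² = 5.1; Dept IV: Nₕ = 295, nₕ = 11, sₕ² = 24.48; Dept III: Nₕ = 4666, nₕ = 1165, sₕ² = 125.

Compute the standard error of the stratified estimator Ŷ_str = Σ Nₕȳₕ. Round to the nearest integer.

Var(Ŷ_str) = Σₕ Nₕ²(1 − fₕ)sₕ²/nₕ.
Dept II: 7193²·(1 − 728/7193)·4.04/728 = 258064.68.
Dept I: 2053²·(1 − 194/2053)·5.1/194 = 100331.38.
Dept IV: 295²·(1 − 11/295)·24.48/11 = 186448.58.
Dept III: 4666²·(1 − 1165/4666)·125/1165 = 1.7527539 × 10^6.
Sum = 2.2975985 × 10^6.
SE = √(2.2975985 × 10^6) = 1516.

1516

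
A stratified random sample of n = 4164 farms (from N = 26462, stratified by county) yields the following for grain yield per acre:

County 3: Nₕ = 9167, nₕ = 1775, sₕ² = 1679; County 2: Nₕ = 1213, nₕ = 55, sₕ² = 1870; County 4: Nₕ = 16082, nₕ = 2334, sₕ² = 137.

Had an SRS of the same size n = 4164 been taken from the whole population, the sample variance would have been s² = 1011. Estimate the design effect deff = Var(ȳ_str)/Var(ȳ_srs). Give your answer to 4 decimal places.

Var(ȳ_str) = Σ Wₕ²(1−fₕ)sₕ²/nₕ with Wₕ = Nₕ/26462:
  County 3: (9167/26462)²·(1−1775/9167)·1679/1775 = 0.0915369
  County 2: (1213/26462)²·(1−55/1213)·1870/55 = 0.068202917
  County 4: (16082/26462)²·(1−2334/16082)·137/2334 = 0.018533352
  → Var(ȳ_str) = 0.17827317.
Var(ȳ_srs) = (1 − 4164/26462)·1011/4164 = 0.20458966.
deff = 0.17827317 / 0.20458966 = 0.8714.

0.8714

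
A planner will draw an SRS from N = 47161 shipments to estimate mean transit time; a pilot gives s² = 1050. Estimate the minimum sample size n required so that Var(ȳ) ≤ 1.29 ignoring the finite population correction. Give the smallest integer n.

814

Without fpc, n₀ = s²/D = 1050/1.29 = 813.9535.
Rounding up, n = 814.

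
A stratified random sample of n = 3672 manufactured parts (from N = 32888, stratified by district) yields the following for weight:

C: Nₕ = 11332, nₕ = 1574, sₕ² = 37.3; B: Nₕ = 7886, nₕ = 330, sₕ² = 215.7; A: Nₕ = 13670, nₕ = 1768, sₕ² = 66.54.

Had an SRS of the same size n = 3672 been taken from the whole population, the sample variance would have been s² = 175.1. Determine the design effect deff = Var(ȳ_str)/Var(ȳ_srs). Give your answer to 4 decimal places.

1.0409

Var(ȳ_str) = Σ Wₕ²(1−fₕ)sₕ²/nₕ with Wₕ = Nₕ/32888:
  C: (11332/32888)²·(1−1574/11332)·37.3/1574 = 0.0024226828
  B: (7886/32888)²·(1−330/7886)·215.7/330 = 0.036008912
  A: (13670/32888)²·(1−1768/13670)·66.54/1768 = 0.0056612726
  → Var(ȳ_str) = 0.044092867.
Var(ȳ_srs) = (1 − 3672/32888)·175.1/3672 = 0.042361055.
deff = 0.044092867 / 0.042361055 = 1.0409.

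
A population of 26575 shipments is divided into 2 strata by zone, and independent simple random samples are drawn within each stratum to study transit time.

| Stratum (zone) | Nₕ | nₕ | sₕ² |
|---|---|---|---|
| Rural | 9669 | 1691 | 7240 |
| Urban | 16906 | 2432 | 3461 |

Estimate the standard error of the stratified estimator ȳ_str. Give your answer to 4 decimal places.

0.9802

Var(ȳ_str) = Σₕ Wₕ²(1 − fₕ)sₕ²/nₕ with Wₕ = Nₕ/N, N = 26575.
Rural: Wₕ = 0.36383819; term = 0.36383819²·(1 − 0.17488882)·7240/1691 = 0.4676533.
Urban: Wₕ = 0.63616181; term = 0.63616181²·(1 − 0.14385425)·3461/2432 = 0.49308401.
Sum = 0.96073731.
SE = √(0.96073731) = 0.9802.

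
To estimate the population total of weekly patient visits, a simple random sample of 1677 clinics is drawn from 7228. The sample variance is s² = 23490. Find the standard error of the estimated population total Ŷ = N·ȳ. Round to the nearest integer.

23707

Var(Ŷ) = N²·Var(ȳ) = N²·(1 − n/N)·s²/n.
f = 1677/7228 = 0.23201439; Var(ȳ) = 0.76798561·23490/1677 = 10.757294.
Var(Ŷ) = 7228² · 10.757294 = 5.620039 × 10^8.
SE(Ŷ) = √(5.620039 × 10^8) = 23707.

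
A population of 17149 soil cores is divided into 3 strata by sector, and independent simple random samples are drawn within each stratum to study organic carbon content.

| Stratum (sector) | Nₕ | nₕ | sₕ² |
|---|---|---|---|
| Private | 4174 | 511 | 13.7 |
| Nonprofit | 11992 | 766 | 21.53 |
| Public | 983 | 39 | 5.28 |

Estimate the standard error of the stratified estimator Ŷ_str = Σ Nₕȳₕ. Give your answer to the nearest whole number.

2078

Var(Ŷ_str) = Σₕ Nₕ²(1 − fₕ)sₕ²/nₕ.
Private: 4174²·(1 − 511/4174)·13.7/511 = 409910.49.
Nonprofit: 11992²·(1 − 766/11992)·21.53/766 = 3.7838326 × 10^6.
Public: 983²·(1 − 39/983)·5.28/39 = 125630.42.
Sum = 4.3193735 × 10^6.
SE = √(4.3193735 × 10^6) = 2078.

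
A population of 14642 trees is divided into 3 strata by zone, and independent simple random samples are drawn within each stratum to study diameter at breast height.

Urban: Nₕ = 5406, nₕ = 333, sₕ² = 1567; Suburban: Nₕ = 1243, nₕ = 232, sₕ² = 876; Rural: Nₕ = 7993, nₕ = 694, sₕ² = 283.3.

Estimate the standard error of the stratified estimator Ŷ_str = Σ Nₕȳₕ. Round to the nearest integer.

Var(Ŷ_str) = Σₕ Nₕ²(1 − fₕ)sₕ²/nₕ.
Urban: 5406²·(1 − 333/5406)·1567/333 = 1.2905228 × 10^8.
Suburban: 1243²·(1 − 232/1243)·876/232 = 4.7450239 × 10^6.
Rural: 7993²·(1 − 694/7993)·283.3/694 = 2.3815532 × 10^7.
Sum = 1.5761284 × 10^8.
SE = √(1.5761284 × 10^8) = 12554.

12554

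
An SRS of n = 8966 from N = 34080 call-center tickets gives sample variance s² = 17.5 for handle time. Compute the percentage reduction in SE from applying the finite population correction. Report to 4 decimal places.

14.1564

f = n/N = 8966/34080 = 0.26308685.
SE_no-fpc = √(s²/n) = 0.044179384; SE_fpc = √((1−f)s²/n) = 0.037925194.
Ratio = √(1−f) = 0.85843645. Reduction = 100·(1 − 0.85843645) = 14.1564%.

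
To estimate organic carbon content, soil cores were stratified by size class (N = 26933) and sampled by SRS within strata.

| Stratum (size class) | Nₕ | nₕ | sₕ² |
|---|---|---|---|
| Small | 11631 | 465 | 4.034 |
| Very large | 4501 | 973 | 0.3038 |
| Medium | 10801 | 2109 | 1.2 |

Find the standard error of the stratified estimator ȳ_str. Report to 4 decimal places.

Var(ȳ_str) = Σₕ Wₕ²(1 − fₕ)sₕ²/nₕ with Wₕ = Nₕ/N, N = 26933.
Small: Wₕ = 0.43184940; term = 0.43184940²·(1 − 0.03997937)·4.034/465 = 0.0015532028.
Very large: Wₕ = 0.16711840; term = 0.16711840²·(1 − 0.21617418)·0.3038/973 = 6.8350714 × 10^-6.
Medium: Wₕ = 0.40103219; term = 0.40103219²·(1 − 0.19525970)·1.2/2109 = 7.3640866 × 10^-5.
Sum = 0.0016336787.
SE = √(0.0016336787) = 0.0404.

0.0404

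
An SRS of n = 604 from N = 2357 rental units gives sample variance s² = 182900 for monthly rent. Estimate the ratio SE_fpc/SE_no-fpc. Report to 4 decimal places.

0.8624

f = n/N = 604/2357 = 0.25625796.
SE_no-fpc = √(s²/n) = 17.401568; SE_fpc = √((1−f)s²/n) = 15.007196.
Ratio = √(1−f) = 0.86240480.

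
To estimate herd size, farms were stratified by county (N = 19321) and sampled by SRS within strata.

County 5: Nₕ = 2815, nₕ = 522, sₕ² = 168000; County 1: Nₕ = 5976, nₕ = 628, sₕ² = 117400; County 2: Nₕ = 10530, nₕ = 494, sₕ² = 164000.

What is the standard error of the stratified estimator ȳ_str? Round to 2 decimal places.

10.75

Var(ȳ_str) = Σₕ Wₕ²(1 − fₕ)sₕ²/nₕ with Wₕ = Nₕ/N, N = 19321.
County 5: Wₕ = 0.14569639; term = 0.14569639²·(1 − 0.18543517)·168000/522 = 5.5649598.
County 1: Wₕ = 0.30930076; term = 0.30930076²·(1 − 0.10508701)·117400/628 = 16.004836.
County 2: Wₕ = 0.54500285; term = 0.54500285²·(1 − 0.04691358)·164000/494 = 93.982441.
Sum = 115.55224.
SE = √(115.55224) = 10.75.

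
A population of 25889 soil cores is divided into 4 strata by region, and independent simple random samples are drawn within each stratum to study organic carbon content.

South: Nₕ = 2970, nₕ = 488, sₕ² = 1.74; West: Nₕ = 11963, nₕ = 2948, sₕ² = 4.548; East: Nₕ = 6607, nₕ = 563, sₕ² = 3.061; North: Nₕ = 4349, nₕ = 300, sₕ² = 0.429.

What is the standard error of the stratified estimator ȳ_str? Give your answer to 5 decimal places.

Var(ȳ_str) = Σₕ Wₕ²(1 − fₕ)sₕ²/nₕ with Wₕ = Nₕ/N, N = 25889.
South: Wₕ = 0.11472054; term = 0.11472054²·(1 − 0.16430976)·1.74/488 = 3.9215441 × 10^-5.
West: Wₕ = 0.46208815; term = 0.46208815²·(1 − 0.24642648)·4.548/2948 = 2.48238 × 10^-4.
East: Wₕ = 0.25520491; term = 0.25520491²·(1 − 0.08521265)·3.061/563 = 3.2393147 × 10^-4.
North: Wₕ = 0.16798640; term = 0.16798640²·(1 − 0.06898138)·0.429/300 = 3.7570128 × 10^-5.
Sum = 6.4895504 × 10^-4.
SE = √(6.4895504 × 10^-4) = 0.02547.

0.02547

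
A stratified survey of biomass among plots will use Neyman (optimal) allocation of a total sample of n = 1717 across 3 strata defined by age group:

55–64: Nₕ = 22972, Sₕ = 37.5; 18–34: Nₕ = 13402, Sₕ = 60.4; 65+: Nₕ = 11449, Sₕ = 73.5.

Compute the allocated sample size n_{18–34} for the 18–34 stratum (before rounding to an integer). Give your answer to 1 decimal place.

Neyman allocation: nₕ = n·NₕSₕ / Σⱼ NⱼSⱼ.
Σ NⱼSⱼ = 22972·37.5 + 13402·60.4 + 11449·73.5 = 2.5124323 × 10^6.
n_{18–34} = 1717·13402·60.4 / (2.5124323 × 10^6) = 553.2.

553.2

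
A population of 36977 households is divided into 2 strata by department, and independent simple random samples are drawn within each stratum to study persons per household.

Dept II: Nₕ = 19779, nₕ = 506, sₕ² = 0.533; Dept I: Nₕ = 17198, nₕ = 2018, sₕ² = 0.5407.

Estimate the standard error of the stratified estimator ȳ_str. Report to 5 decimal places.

Var(ȳ_str) = Σₕ Wₕ²(1 − fₕ)sₕ²/nₕ with Wₕ = Nₕ/N, N = 36977.
Dept II: Wₕ = 0.53490007; term = 0.53490007²·(1 − 0.02558269)·0.533/506 = 2.9367501 × 10^-4.
Dept I: Wₕ = 0.46509993; term = 0.46509993²·(1 − 0.11733923)·0.5407/2018 = 5.1158945 × 10^-5.
Sum = 3.4483396 × 10^-4.
SE = √(3.4483396 × 10^-4) = 0.01857.

0.01857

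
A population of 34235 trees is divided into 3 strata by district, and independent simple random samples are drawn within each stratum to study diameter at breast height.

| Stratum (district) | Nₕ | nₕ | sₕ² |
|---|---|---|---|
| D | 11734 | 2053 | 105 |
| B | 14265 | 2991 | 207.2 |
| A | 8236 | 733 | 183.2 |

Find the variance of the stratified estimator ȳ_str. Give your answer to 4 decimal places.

Var(ȳ_str) = Σₕ Wₕ²(1 − fₕ)sₕ²/nₕ with Wₕ = Nₕ/N, N = 34235.
D: Wₕ = 0.34274865; term = 0.34274865²·(1 − 0.17496165)·105/2053 = 0.0049570807.
B: Wₕ = 0.41667884; term = 0.41667884²·(1 − 0.20967403)·207.2/2991 = 0.0095056645.
A: Wₕ = 0.24057251; term = 0.24057251²·(1 − 0.08899951)·183.2/733 = 0.013177472.
Sum = 0.027640217.

0.0276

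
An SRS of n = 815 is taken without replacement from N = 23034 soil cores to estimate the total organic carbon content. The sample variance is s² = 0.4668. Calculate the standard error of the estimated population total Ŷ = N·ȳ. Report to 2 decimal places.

541.42

Var(Ŷ) = N²·Var(ȳ) = N²·(1 − n/N)·s²/n.
f = 815/23034 = 0.03538248; Var(ȳ) = 0.96461752·0.4668/815 = 5.5249504 × 10^-4.
Var(Ŷ) = 23034² · (5.5249504 × 10^-4) = 293134.62.
SE(Ŷ) = √(293134.62) = 541.42.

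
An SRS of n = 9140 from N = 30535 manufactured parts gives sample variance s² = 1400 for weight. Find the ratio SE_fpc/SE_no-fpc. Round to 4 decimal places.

f = n/N = 9140/30535 = 0.29932864.
SE_no-fpc = √(s²/n) = 0.39137305; SE_fpc = √((1−f)s²/n) = 0.32760318.
Ratio = √(1−f) = 0.83706115.

0.8371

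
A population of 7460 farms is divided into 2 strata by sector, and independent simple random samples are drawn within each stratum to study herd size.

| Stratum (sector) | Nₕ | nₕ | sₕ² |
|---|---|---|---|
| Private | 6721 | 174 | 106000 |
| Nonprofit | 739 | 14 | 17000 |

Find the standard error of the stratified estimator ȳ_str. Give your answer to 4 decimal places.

Var(ȳ_str) = Σₕ Wₕ²(1 − fₕ)sₕ²/nₕ with Wₕ = Nₕ/N, N = 7460.
Private: Wₕ = 0.90093834; term = 0.90093834²·(1 − 0.02588900)·106000/174 = 481.67621.
Nonprofit: Wₕ = 0.09906166; term = 0.09906166²·(1 − 0.01894452)·17000/14 = 11.690301.
Sum = 493.36651.
SE = √(493.36651) = 22.2119.

22.2119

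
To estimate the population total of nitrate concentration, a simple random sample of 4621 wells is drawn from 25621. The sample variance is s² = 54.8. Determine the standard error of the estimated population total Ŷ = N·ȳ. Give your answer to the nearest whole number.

2526

Var(Ŷ) = N²·Var(ȳ) = N²·(1 − n/N)·s²/n.
f = 4621/25621 = 0.18035986; Var(ȳ) = 0.81964014·54.8/4621 = 0.0097200345.
Var(Ŷ) = 25621² · 0.0097200345 = 6.3805771 × 10^6.
SE(Ŷ) = √(6.3805771 × 10^6) = 2526.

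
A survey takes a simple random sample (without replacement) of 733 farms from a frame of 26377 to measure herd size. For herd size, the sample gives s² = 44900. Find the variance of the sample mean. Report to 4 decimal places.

Under SRS without replacement, Var(ȳ) = (1 − f)·s²/n with f = n/N = 733/26377 = 0.02778936.
Var(ȳ) = (1 − 0.02778936)·44900/733 = 0.97221064·61.255116 = 59.552875.

59.5529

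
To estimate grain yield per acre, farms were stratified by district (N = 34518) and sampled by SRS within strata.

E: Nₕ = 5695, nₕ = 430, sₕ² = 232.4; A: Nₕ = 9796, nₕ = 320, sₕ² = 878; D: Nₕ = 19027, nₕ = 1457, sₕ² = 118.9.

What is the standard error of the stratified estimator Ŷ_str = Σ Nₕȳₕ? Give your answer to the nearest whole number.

Var(Ŷ_str) = Σₕ Nₕ²(1 − fₕ)sₕ²/nₕ.
E: 5695²·(1 − 430/5695)·232.4/430 = 1.6205401 × 10^7.
A: 9796²·(1 − 320/9796)·878/320 = 2.546938 × 10^8.
D: 19027²·(1 − 1457/19027)·118.9/1457 = 2.7281257 × 10^7.
Sum = 2.9818046 × 10^8.
SE = √(2.9818046 × 10^8) = 17268.

17268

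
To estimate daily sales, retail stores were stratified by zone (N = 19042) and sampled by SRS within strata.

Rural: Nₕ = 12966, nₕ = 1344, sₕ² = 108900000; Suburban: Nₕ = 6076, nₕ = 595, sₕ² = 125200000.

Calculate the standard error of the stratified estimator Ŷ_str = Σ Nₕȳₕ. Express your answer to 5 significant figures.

Var(Ŷ_str) = Σₕ Nₕ²(1 − fₕ)sₕ²/nₕ.
Rural: 12966²·(1 − 1344/12966)·108900000/1344 = 1.2209995 × 10^13.
Suburban: 6076²·(1 − 595/6076)·125200000/595 = 7.0075294 × 10^12.
Sum = 1.9217524 × 10^13.
SE = √(1.9217524 × 10^13) = 4.3838 × 10^6.

4.3838 × 10^6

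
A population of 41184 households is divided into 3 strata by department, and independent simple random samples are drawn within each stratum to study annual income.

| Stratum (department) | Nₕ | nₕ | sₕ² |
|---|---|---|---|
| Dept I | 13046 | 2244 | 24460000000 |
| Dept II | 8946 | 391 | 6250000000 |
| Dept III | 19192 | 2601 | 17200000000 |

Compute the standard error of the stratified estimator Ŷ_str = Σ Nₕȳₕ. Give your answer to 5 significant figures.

6.9750 × 10^7

Var(Ŷ_str) = Σₕ Nₕ²(1 − fₕ)sₕ²/nₕ.
Dept I: 13046²·(1 − 2244/13046)·24460000000/2244 = 1.5360846 × 10^15.
Dept II: 8946²·(1 − 391/8946)·6250000000/391 = 1.2233541 × 10^15.
Dept III: 19192²·(1 − 2601/19192)·17200000000/2601 = 2.1056243 × 10^15.
Sum = 4.865063 × 10^15.
SE = √(4.865063 × 10^15) = 6.9750 × 10^7.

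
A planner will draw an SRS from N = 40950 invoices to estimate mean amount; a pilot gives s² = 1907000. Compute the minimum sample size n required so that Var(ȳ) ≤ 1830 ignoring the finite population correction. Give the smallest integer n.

Without fpc, n₀ = s²/D = 1907000/1830 = 1042.0765.
Rounding up, n = 1043.

1043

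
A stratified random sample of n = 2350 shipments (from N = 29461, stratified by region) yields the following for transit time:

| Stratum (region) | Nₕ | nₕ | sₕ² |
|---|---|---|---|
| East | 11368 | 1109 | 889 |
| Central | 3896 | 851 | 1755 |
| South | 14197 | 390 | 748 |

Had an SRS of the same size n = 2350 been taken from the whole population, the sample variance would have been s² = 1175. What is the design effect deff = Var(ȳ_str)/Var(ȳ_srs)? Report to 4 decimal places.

1.2367

Var(ȳ_str) = Σ Wₕ²(1−fₕ)sₕ²/nₕ with Wₕ = Nₕ/29461:
  East: (11368/29461)²·(1−1109/11368)·889/1109 = 0.10771206
  Central: (3896/29461)²·(1−851/3896)·1755/851 = 0.028187648
  South: (14197/29461)²·(1−390/14197)·748/390 = 0.43314961
  → Var(ȳ_str) = 0.56904932.
Var(ȳ_srs) = (1 − 2350/29461)·1175/2350 = 0.46011676.
deff = 0.56904932 / 0.46011676 = 1.2367.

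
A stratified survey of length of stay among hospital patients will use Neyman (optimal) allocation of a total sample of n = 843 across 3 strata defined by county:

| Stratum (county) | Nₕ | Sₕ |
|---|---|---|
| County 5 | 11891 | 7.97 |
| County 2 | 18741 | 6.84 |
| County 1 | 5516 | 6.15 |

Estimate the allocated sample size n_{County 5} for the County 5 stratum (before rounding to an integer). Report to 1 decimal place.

311.0

Neyman allocation: nₕ = n·NₕSₕ / Σⱼ NⱼSⱼ.
Σ NⱼSⱼ = 11891·7.97 + 18741·6.84 + 5516·6.15 = 256883.11.
n_{County 5} = 843·11891·7.97 / 256883.11 = 311.0.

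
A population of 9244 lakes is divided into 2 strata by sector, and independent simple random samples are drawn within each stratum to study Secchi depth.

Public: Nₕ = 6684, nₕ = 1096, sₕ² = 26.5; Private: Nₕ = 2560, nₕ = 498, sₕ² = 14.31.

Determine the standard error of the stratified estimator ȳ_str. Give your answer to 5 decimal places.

Var(ȳ_str) = Σₕ Wₕ²(1 − fₕ)sₕ²/nₕ with Wₕ = Nₕ/N, N = 9244.
Public: Wₕ = 0.72306361; term = 0.72306361²·(1 − 0.16397367)·26.5/1096 = 0.010568377.
Private: Wₕ = 0.27693639; term = 0.27693639²·(1 − 0.19453125)·14.31/498 = 0.0017750845.
Sum = 0.012343462.
SE = √(0.012343462) = 0.11110.

0.11110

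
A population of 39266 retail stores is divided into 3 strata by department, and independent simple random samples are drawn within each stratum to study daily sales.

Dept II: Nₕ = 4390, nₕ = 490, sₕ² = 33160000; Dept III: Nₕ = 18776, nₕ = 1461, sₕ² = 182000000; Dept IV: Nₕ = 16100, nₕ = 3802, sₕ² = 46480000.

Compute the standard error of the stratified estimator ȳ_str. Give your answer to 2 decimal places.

169.08

Var(ȳ_str) = Σₕ Wₕ²(1 − fₕ)sₕ²/nₕ with Wₕ = Nₕ/N, N = 39266.
Dept II: Wₕ = 0.11180156; term = 0.11180156²·(1 − 0.11161731)·33160000/490 = 751.47449.
Dept III: Wₕ = 0.47817450; term = 0.47817450²·(1 − 0.07781210)·182000000/1461 = 26267.178.
Dept IV: Wₕ = 0.41002394; term = 0.41002394²·(1 − 0.23614907)·46480000/3802 = 1569.9327.
Sum = 28588.585.
SE = √(28588.585) = 169.08.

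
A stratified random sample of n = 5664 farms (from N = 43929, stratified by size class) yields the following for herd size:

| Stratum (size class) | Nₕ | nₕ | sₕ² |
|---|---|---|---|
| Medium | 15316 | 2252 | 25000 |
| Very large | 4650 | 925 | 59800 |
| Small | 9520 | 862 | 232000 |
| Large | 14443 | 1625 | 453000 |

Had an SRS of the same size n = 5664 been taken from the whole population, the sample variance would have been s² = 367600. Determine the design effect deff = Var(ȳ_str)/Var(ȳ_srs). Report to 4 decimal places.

0.7070

Var(ȳ_str) = Σ Wₕ²(1−fₕ)sₕ²/nₕ with Wₕ = Nₕ/43929:
  Medium: (15316/43929)²·(1−2252/15316)·25000/2252 = 1.1510403
  Very large: (4650/43929)²·(1−925/4650)·59800/925 = 0.58027792
  Small: (9520/43929)²·(1−862/9520)·232000/862 = 11.495626
  Large: (14443/43929)²·(1−1625/14443)·453000/1625 = 26.743601
  → Var(ȳ_str) = 39.970545.
Var(ȳ_srs) = (1 − 5664/43929)·367600/5664 = 56.533082.
deff = 39.970545 / 56.533082 = 0.7070.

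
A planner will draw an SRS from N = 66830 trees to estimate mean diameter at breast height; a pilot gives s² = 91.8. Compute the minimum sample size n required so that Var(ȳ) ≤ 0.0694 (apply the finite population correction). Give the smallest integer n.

1298

Without fpc, n₀ = s²/D = 91.8/0.0694 = 1322.7666.
With fpc, (1 − n/N)·s²/n ≤ D requires n ≥ n₀/(1 + n₀/N) = 1322.7666/(1 + 1322.7666/66830) = 1297.0932.
Rounding up, n = 1298.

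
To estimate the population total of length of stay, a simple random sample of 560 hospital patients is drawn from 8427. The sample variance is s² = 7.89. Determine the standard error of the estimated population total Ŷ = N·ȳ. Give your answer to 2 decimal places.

Var(Ŷ) = N²·Var(ȳ) = N²·(1 − n/N)·s²/n.
f = 560/8427 = 0.06645307; Var(ȳ) = 0.93354693·7.89/560 = 0.013153009.
Var(Ŷ) = 8427² · 0.013153009 = 934052.11.
SE(Ŷ) = √(934052.11) = 966.46.

966.46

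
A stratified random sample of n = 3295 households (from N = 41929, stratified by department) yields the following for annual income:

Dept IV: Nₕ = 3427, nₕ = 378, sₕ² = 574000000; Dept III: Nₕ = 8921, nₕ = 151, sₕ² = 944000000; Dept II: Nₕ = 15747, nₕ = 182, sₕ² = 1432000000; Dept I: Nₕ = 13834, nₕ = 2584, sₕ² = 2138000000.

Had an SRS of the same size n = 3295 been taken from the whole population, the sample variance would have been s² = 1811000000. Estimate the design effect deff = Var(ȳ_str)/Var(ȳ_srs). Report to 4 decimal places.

2.8779

Var(ȳ_str) = Σ Wₕ²(1−fₕ)sₕ²/nₕ with Wₕ = Nₕ/41929:
  Dept IV: (3427/41929)²·(1−378/3427)·574000000/378 = 9025.3201
  Dept III: (8921/41929)²·(1−151/8921)·944000000/151 = 278214.12
  Dept II: (15747/41929)²·(1−182/15747)·1432000000/182 = 1.0969569 × 10^6
  Dept I: (13834/41929)²·(1−2584/13834)·2138000000/2584 = 73246.432
  → Var(ȳ_str) = 1.4574428 × 10^6.
Var(ȳ_srs) = (1 − 3295/41929)·1811000000/3295 = 506428.57.
deff = (1.4574428 × 10^6) / 506428.57 = 2.8779.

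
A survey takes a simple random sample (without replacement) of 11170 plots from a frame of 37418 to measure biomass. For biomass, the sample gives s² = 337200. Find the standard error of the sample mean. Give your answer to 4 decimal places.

Under SRS without replacement, Var(ȳ) = (1 − f)·s²/n with f = n/N = 11170/37418 = 0.29851943.
Var(ȳ) = (1 − 0.29851943)·337200/11170 = 0.70148057·30.188004 = 21.176298.
SE(ȳ) = √(21.176298) = 4.6018.

4.6018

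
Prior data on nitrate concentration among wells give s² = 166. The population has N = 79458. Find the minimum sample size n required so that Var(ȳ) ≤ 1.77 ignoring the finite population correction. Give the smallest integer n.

94

Without fpc, n₀ = s²/D = 166/1.77 = 93.7853.
Rounding up, n = 94.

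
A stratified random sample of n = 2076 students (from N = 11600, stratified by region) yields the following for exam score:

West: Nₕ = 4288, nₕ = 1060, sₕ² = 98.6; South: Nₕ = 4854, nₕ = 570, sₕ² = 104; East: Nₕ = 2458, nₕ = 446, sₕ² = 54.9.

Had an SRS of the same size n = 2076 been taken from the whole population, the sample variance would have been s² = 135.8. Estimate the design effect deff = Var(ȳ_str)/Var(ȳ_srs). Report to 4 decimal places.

Var(ȳ_str) = Σ Wₕ²(1−fₕ)sₕ²/nₕ with Wₕ = Nₕ/11600:
  West: (4288/11600)²·(1−1060/4288)·98.6/1060 = 0.0095684893
  South: (4854/11600)²·(1−570/4854)·104/570 = 0.028196275
  East: (2458/11600)²·(1−446/2458)·54.9/446 = 0.0045240913
  → Var(ȳ_str) = 0.042288856.
Var(ȳ_srs) = (1 − 2076/11600)·135.8/2076 = 0.053707362.
deff = 0.042288856 / 0.053707362 = 0.7874.

0.7874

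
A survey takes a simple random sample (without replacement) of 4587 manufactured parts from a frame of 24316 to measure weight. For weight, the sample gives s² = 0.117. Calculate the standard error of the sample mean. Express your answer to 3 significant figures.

Under SRS without replacement, Var(ȳ) = (1 − f)·s²/n with f = n/N = 4587/24316 = 0.18864122.
Var(ȳ) = (1 − 0.18864122)·0.117/4587 = 0.81135878·2.5506867 × 10^-5 = 2.0695221 × 10^-5.
SE(ȳ) = √(2.0695221 × 10^-5) = 0.00455.

0.00455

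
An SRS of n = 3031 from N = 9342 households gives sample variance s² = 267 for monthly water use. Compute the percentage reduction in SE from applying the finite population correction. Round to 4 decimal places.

17.8081

f = n/N = 3031/9342 = 0.32444873.
SE_no-fpc = √(s²/n) = 0.29679916; SE_fpc = √((1−f)s²/n) = 0.24394494.
Ratio = √(1−f) = 0.82191926. Reduction = 100·(1 − 0.82191926) = 17.8081%.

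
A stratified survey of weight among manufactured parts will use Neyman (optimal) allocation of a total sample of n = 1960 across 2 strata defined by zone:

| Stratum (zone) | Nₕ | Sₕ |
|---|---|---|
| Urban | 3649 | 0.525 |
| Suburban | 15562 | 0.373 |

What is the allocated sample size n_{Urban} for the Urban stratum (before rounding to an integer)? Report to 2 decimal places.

Neyman allocation: nₕ = n·NₕSₕ / Σⱼ NⱼSⱼ.
Σ NⱼSⱼ = 3649·0.525 + 15562·0.373 = 7720.351.
n_{Urban} = 1960·3649·0.525 / 7720.351 = 486.35.

486.35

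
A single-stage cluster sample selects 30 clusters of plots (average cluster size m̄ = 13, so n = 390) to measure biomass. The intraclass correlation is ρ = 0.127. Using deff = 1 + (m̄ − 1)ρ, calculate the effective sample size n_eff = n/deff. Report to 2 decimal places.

154.52

deff = 1 + (13 − 1)·0.127 = 1 + 1.524 = 2.524.
n_eff = 390 / 2.524 = 154.52.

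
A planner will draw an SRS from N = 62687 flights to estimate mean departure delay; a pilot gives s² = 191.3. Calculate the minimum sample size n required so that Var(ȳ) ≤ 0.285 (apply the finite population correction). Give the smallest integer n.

Without fpc, n₀ = s²/D = 191.3/0.285 = 671.2281.
With fpc, (1 − n/N)·s²/n ≤ D requires n ≥ n₀/(1 + n₀/N) = 671.2281/(1 + 671.2281/62687) = 664.1170.
Rounding up, n = 665.

665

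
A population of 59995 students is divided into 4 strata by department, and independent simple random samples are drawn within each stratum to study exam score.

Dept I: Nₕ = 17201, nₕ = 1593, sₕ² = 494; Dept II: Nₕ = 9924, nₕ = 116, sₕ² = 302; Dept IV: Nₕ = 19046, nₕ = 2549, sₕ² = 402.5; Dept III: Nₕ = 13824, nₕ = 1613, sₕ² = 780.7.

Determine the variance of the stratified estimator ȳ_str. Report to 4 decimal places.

0.1300

Var(ȳ_str) = Σₕ Wₕ²(1 − fₕ)sₕ²/nₕ with Wₕ = Nₕ/N, N = 59995.
Dept I: Wₕ = 0.28670723; term = 0.28670723²·(1 − 0.09261089)·494/1593 = 0.02313034.
Dept II: Wₕ = 0.16541378; term = 0.16541378²·(1 − 0.01168884)·302/116 = 0.070402171.
Dept IV: Wₕ = 0.31745979; term = 0.31745979²·(1 − 0.13383388)·402.5/2549 = 0.013783982.
Dept III: Wₕ = 0.23041920; term = 0.23041920²·(1 − 0.11668113)·780.7/1613 = 0.022698892.
Sum = 0.13001539.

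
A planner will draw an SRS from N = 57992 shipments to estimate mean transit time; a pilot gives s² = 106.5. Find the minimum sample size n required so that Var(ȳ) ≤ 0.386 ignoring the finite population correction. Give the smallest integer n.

276

Without fpc, n₀ = s²/D = 106.5/0.386 = 275.9067.
Rounding up, n = 276.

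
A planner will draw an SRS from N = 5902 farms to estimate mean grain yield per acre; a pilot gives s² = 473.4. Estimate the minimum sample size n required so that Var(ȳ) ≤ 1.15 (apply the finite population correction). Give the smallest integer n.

385

Without fpc, n₀ = s²/D = 473.4/1.15 = 411.6522.
With fpc, (1 − n/N)·s²/n ≤ D requires n ≥ n₀/(1 + n₀/N) = 411.6522/(1 + 411.6522/5902) = 384.8123.
Rounding up, n = 385.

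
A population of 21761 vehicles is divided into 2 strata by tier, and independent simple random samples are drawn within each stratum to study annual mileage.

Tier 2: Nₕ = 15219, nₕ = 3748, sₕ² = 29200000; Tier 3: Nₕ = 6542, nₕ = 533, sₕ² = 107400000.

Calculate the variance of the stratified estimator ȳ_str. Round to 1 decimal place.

Var(ȳ_str) = Σₕ Wₕ²(1 − fₕ)sₕ²/nₕ with Wₕ = Nₕ/N, N = 21761.
Tier 2: Wₕ = 0.69937043; term = 0.69937043²·(1 − 0.24627111)·29200000/3748 = 2872.1887.
Tier 3: Wₕ = 0.30062957; term = 0.30062957²·(1 − 0.08147356)·107400000/533 = 16727.542.
Sum = 19599.731.

19599.7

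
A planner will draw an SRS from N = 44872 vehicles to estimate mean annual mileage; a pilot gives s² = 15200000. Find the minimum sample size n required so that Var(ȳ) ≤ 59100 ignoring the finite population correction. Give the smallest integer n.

258

Without fpc, n₀ = s²/D = 15200000/59100 = 257.1912.
Rounding up, n = 258.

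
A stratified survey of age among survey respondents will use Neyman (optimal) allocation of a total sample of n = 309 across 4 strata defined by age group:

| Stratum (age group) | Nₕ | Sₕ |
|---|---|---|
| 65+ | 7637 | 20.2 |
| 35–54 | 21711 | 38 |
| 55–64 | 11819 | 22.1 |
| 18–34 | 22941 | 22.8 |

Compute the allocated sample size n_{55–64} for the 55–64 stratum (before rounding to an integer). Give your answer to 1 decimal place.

45.8

Neyman allocation: nₕ = n·NₕSₕ / Σⱼ NⱼSⱼ.
Σ NⱼSⱼ = 7637·20.2 + 21711·38 + 11819·22.1 + 22941·22.8 = 1.7635401 × 10^6.
n_{55–64} = 309·11819·22.1 / (1.7635401 × 10^6) = 45.8.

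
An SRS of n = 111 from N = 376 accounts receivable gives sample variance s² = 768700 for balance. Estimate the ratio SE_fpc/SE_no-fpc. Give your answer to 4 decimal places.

f = n/N = 111/376 = 0.29521277.
SE_no-fpc = √(s²/n) = 83.217938; SE_fpc = √((1−f)s²/n) = 69.862796.
Ratio = √(1−f) = 0.83951607.

0.8395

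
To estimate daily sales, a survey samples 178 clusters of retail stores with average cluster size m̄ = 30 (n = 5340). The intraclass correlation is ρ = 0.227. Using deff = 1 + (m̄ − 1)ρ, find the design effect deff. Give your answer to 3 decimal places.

deff = 1 + (30 − 1)·0.227 = 1 + 6.583 = 7.583.

7.583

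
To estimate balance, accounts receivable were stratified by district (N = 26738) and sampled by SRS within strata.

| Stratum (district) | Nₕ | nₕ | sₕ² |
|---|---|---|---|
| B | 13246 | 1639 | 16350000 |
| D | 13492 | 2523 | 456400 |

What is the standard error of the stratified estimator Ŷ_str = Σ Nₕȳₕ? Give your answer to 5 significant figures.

Var(Ŷ_str) = Σₕ Nₕ²(1 − fₕ)sₕ²/nₕ.
B: 13246²·(1 − 1639/13246)·16350000/1639 = 1.533711 × 10^12.
D: 13492²·(1 − 2523/13492)·456400/2523 = 2.6771441 × 10^10.
Sum = 1.5604824 × 10^12.
SE = √(1.5604824 × 10^12) = 1.2492 × 10^6.

1.2492 × 10^6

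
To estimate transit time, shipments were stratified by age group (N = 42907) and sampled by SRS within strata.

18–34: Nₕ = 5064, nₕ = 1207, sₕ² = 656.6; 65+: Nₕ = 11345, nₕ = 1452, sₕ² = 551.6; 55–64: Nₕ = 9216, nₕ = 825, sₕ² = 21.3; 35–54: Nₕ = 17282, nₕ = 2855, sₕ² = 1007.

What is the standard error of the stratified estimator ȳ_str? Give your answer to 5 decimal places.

0.27890

Var(ȳ_str) = Σₕ Wₕ²(1 − fₕ)sₕ²/nₕ with Wₕ = Nₕ/N, N = 42907.
18–34: Wₕ = 0.11802270; term = 0.11802270²·(1 − 0.23834913)·656.6/1207 = 0.0057713929.
65+: Wₕ = 0.26440907; term = 0.26440907²·(1 − 0.12798590)·551.6/1452 = 0.023159749.
55–64: Wₕ = 0.21479013; term = 0.21479013²·(1 − 0.08951823)·21.3/825 = 0.00108449.
35–54: Wₕ = 0.40277810; term = 0.40277810²·(1 − 0.16520079)·1007/2855 = 0.047768003.
Sum = 0.077783635.
SE = √(0.077783635) = 0.27890.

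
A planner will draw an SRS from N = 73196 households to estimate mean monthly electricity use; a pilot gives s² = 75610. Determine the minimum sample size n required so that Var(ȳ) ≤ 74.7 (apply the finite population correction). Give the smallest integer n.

999

Without fpc, n₀ = s²/D = 75610/74.7 = 1012.1821.
With fpc, (1 − n/N)·s²/n ≤ D requires n ≥ n₀/(1 + n₀/N) = 1012.1821/(1 + 1012.1821/73196) = 998.3762.
Rounding up, n = 999.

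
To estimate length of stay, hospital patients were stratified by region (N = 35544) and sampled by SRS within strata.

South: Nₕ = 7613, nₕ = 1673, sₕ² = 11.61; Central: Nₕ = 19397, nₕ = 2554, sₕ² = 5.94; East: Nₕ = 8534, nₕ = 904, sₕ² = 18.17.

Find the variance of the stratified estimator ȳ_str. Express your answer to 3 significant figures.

Var(ȳ_str) = Σₕ Wₕ²(1 − fₕ)sₕ²/nₕ with Wₕ = Nₕ/N, N = 35544.
South: Wₕ = 0.21418524; term = 0.21418524²·(1 − 0.21975568)·11.61/1673 = 2.4839678 × 10^-4.
Central: Wₕ = 0.54571798; term = 0.54571798²·(1 − 0.13166985)·5.94/2554 = 6.014326 × 10^-4.
East: Wₕ = 0.24009678; term = 0.24009678²·(1 − 0.10592922)·18.17/904 = 0.0010359316.
Sum = 0.001885761.

0.00189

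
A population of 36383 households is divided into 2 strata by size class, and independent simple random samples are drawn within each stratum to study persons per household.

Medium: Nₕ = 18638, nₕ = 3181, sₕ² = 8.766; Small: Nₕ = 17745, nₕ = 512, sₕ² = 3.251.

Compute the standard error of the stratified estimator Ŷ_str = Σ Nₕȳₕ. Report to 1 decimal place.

Var(Ŷ_str) = Σₕ Nₕ²(1 − fₕ)sₕ²/nₕ.
Medium: 18638²·(1 − 3181/18638)·8.766/3181 = 793893.62.
Small: 17745²·(1 − 512/17745)·3.251/512 = 1.9417079 × 10^6.
Sum = 2.7356015 × 10^6.
SE = √(2.7356015 × 10^6) = 1654.0.

1654.0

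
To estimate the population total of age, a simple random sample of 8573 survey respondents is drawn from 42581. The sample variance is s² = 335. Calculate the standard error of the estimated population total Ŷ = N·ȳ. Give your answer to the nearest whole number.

7522

Var(Ŷ) = N²·Var(ȳ) = N²·(1 − n/N)·s²/n.
f = 8573/42581 = 0.20133393; Var(ȳ) = 0.79866607·335/8573 = 0.031208811.
Var(Ŷ) = 42581² · 0.031208811 = 5.6585992 × 10^7.
SE(Ŷ) = √(5.6585992 × 10^7) = 7522.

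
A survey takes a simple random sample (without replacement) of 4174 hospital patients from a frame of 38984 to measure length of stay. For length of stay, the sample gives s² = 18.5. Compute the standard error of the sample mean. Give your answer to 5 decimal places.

0.06291

Under SRS without replacement, Var(ȳ) = (1 − f)·s²/n with f = n/N = 4174/38984 = 0.10706957.
Var(ȳ) = (1 − 0.10706957)·18.5/4174 = 0.89293043·0.0044321993 = 0.0039576457.
SE(ȳ) = √(0.0039576457) = 0.06291.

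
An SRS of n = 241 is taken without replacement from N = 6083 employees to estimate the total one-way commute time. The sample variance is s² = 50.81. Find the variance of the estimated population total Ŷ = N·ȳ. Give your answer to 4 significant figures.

7.492 × 10^6

Var(Ŷ) = N²·Var(ȳ) = N²·(1 − n/N)·s²/n.
f = 241/6083 = 0.03961861; Var(ȳ) = 0.96038139·50.81/241 = 0.20247709.
Var(Ŷ) = 6083² · 0.20247709 = 7.4922373 × 10^6.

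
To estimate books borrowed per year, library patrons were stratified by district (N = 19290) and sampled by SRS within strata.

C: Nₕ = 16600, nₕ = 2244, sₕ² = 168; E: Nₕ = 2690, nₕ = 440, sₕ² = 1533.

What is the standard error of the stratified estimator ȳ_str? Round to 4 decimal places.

0.3234

Var(ȳ_str) = Σₕ Wₕ²(1 − fₕ)sₕ²/nₕ with Wₕ = Nₕ/N, N = 19290.
C: Wₕ = 0.86054951; term = 0.86054951²·(1 − 0.13518072)·168/2244 = 0.047947229.
E: Wₕ = 0.13945049; term = 0.13945049²·(1 − 0.16356877)·1533/440 = 0.056670862.
Sum = 0.10461809.
SE = √(0.10461809) = 0.3234.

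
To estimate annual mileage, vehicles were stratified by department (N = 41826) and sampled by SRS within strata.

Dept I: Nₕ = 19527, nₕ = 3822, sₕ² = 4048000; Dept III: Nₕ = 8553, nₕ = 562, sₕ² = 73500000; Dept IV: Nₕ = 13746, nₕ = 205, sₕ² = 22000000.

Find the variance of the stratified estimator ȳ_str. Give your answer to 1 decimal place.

Var(ȳ_str) = Σₕ Wₕ²(1 − fₕ)sₕ²/nₕ with Wₕ = Nₕ/N, N = 41826.
Dept I: Wₕ = 0.46686272; term = 0.46686272²·(1 − 0.19572899)·4048000/3822 = 185.66525.
Dept III: Wₕ = 0.20449003; term = 0.20449003²·(1 − 0.06570794)·73500000/562 = 5109.4948.
Dept IV: Wₕ = 0.32864725; term = 0.32864725²·(1 − 0.01491343)·22000000/205 = 11418.347.
Sum = 16713.507.

16713.5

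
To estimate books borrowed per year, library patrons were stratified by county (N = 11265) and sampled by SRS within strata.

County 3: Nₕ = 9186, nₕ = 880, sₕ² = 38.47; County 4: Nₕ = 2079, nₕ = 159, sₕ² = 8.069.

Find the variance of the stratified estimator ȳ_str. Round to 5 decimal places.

Var(ȳ_str) = Σₕ Wₕ²(1 − fₕ)sₕ²/nₕ with Wₕ = Nₕ/N, N = 11265.
County 3: Wₕ = 0.81544607; term = 0.81544607²·(1 − 0.09579795)·38.47/880 = 0.026284244.
County 4: Wₕ = 0.18455393; term = 0.18455393²·(1 − 0.07647908)·8.069/159 = 0.0015963052.
Sum = 0.027880549.

0.02788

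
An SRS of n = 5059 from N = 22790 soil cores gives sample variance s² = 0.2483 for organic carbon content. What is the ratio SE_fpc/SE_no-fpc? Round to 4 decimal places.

0.8821

f = n/N = 5059/22790 = 0.22198333.
SE_no-fpc = √(s²/n) = 0.0070057723; SE_fpc = √((1−f)s²/n) = 0.0061794592.
Ratio = √(1−f) = 0.88205253.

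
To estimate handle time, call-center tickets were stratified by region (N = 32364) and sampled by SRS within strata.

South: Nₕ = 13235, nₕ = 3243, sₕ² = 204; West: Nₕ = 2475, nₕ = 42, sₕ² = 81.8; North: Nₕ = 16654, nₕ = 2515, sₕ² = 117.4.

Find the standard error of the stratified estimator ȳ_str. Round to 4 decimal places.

Var(ȳ_str) = Σₕ Wₕ²(1 − fₕ)sₕ²/nₕ with Wₕ = Nₕ/N, N = 32364.
South: Wₕ = 0.40894203; term = 0.40894203²·(1 − 0.24503211)·204/3243 = 0.0079420973.
West: Wₕ = 0.07647386; term = 0.07647386²·(1 − 0.01696970)·81.8/42 = 0.011196878.
North: Wₕ = 0.51458411; term = 0.51458411²·(1 − 0.15101477)·117.4/2515 = 0.010494046.
Sum = 0.029633021.
SE = √(0.029633021) = 0.1721.

0.1721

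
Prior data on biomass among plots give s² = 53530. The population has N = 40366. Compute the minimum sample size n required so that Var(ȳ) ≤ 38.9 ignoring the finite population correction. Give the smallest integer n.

Without fpc, n₀ = s²/D = 53530/38.9 = 1376.0925.
Rounding up, n = 1377.

1377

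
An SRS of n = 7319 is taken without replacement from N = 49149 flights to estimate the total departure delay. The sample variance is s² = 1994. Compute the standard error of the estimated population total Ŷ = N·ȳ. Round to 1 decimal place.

Var(Ŷ) = N²·Var(ȳ) = N²·(1 − n/N)·s²/n.
f = 7319/49149 = 0.14891453; Var(ȳ) = 0.85108547·1994/7319 = 0.23187108.
Var(Ŷ) = 49149² · 0.23187108 = 5.6011339 × 10^8.
SE(Ŷ) = √(5.6011339 × 10^8) = 23666.7.

23666.7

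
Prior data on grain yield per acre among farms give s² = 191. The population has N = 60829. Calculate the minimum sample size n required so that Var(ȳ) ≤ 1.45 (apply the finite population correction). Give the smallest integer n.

132

Without fpc, n₀ = s²/D = 191/1.45 = 131.7241.
With fpc, (1 − n/N)·s²/n ≤ D requires n ≥ n₀/(1 + n₀/N) = 131.7241/(1 + 131.7241/60829) = 131.4395.
Rounding up, n = 132.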